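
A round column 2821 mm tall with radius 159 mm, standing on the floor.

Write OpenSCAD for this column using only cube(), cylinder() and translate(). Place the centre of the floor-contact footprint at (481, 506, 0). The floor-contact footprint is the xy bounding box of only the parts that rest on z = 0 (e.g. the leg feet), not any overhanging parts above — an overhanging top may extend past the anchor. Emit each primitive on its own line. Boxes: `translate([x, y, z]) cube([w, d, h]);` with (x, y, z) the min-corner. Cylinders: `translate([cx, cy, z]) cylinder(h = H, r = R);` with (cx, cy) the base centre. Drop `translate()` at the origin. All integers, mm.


translate([481, 506, 0]) cylinder(h = 2821, r = 159);


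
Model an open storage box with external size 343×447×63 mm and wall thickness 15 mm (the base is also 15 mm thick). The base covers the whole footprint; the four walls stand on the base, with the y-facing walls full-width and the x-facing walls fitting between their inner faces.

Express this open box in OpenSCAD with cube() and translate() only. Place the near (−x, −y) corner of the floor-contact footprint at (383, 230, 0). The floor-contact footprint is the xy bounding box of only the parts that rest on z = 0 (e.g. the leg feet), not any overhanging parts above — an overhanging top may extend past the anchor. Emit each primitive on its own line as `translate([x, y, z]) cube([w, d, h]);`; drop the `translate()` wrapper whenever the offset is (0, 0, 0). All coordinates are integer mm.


translate([383, 230, 0]) cube([343, 447, 15]);
translate([383, 230, 15]) cube([343, 15, 48]);
translate([383, 662, 15]) cube([343, 15, 48]);
translate([383, 245, 15]) cube([15, 417, 48]);
translate([711, 245, 15]) cube([15, 417, 48]);


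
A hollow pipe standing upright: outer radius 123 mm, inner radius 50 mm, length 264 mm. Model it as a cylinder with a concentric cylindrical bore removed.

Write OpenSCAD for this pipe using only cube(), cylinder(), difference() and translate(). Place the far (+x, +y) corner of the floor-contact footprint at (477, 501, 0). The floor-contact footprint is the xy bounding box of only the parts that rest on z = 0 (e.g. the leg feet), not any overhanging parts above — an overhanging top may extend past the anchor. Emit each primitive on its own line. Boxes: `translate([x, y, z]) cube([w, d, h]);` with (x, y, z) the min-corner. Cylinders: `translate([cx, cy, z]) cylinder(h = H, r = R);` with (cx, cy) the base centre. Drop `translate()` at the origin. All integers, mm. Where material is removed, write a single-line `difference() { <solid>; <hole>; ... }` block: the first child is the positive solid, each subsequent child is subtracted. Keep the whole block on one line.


difference() { translate([354, 378, 0]) cylinder(h = 264, r = 123); translate([354, 378, 0]) cylinder(h = 264, r = 50); }


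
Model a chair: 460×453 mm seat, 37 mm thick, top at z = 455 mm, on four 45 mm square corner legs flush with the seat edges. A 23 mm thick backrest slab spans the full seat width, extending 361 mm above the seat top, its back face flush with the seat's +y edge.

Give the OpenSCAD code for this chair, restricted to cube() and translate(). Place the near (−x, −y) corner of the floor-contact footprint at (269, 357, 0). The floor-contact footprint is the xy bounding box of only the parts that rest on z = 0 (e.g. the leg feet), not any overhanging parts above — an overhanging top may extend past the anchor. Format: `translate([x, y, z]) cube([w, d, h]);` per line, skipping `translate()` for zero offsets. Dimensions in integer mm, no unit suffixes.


translate([269, 357, 418]) cube([460, 453, 37]);
translate([269, 357, 0]) cube([45, 45, 418]);
translate([684, 357, 0]) cube([45, 45, 418]);
translate([269, 765, 0]) cube([45, 45, 418]);
translate([684, 765, 0]) cube([45, 45, 418]);
translate([269, 787, 455]) cube([460, 23, 361]);


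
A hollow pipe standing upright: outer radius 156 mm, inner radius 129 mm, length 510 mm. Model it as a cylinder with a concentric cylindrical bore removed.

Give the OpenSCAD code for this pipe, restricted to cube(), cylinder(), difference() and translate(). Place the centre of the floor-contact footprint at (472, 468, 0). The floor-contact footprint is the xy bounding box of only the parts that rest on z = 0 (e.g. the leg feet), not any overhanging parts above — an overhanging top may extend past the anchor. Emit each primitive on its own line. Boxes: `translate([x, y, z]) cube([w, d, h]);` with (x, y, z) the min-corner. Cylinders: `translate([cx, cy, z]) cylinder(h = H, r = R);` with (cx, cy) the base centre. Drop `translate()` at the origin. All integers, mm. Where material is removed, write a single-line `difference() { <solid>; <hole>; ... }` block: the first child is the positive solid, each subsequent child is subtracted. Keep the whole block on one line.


difference() { translate([472, 468, 0]) cylinder(h = 510, r = 156); translate([472, 468, 0]) cylinder(h = 510, r = 129); }


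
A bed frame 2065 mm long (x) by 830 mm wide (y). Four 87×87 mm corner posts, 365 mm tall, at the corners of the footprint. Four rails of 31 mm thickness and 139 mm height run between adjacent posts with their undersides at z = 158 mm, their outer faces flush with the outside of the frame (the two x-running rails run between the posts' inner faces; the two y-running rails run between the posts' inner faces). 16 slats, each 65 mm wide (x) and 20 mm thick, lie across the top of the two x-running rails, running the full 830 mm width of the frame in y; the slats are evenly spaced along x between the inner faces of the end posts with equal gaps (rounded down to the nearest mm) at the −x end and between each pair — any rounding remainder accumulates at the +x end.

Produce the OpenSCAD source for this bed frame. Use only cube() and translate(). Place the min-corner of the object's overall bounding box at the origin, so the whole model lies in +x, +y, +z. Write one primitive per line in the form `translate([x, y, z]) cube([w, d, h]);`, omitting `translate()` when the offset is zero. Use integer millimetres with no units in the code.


cube([87, 87, 365]);
translate([0, 743, 0]) cube([87, 87, 365]);
translate([1978, 0, 0]) cube([87, 87, 365]);
translate([1978, 743, 0]) cube([87, 87, 365]);
translate([87, 0, 158]) cube([1891, 31, 139]);
translate([87, 799, 158]) cube([1891, 31, 139]);
translate([0, 87, 158]) cube([31, 656, 139]);
translate([2034, 87, 158]) cube([31, 656, 139]);
translate([137, 0, 297]) cube([65, 830, 20]);
translate([252, 0, 297]) cube([65, 830, 20]);
translate([367, 0, 297]) cube([65, 830, 20]);
translate([482, 0, 297]) cube([65, 830, 20]);
translate([597, 0, 297]) cube([65, 830, 20]);
translate([712, 0, 297]) cube([65, 830, 20]);
translate([827, 0, 297]) cube([65, 830, 20]);
translate([942, 0, 297]) cube([65, 830, 20]);
translate([1057, 0, 297]) cube([65, 830, 20]);
translate([1172, 0, 297]) cube([65, 830, 20]);
translate([1287, 0, 297]) cube([65, 830, 20]);
translate([1402, 0, 297]) cube([65, 830, 20]);
translate([1517, 0, 297]) cube([65, 830, 20]);
translate([1632, 0, 297]) cube([65, 830, 20]);
translate([1747, 0, 297]) cube([65, 830, 20]);
translate([1862, 0, 297]) cube([65, 830, 20]);


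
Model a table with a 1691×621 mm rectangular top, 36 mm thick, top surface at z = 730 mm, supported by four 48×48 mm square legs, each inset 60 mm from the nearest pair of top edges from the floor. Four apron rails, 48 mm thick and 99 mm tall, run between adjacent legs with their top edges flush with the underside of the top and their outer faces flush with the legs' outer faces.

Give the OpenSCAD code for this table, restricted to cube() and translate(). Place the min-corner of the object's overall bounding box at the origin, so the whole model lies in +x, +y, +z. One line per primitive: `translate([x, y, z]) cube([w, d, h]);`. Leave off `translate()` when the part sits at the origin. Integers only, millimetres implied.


translate([0, 0, 694]) cube([1691, 621, 36]);
translate([60, 60, 0]) cube([48, 48, 694]);
translate([1583, 60, 0]) cube([48, 48, 694]);
translate([60, 513, 0]) cube([48, 48, 694]);
translate([1583, 513, 0]) cube([48, 48, 694]);
translate([108, 60, 595]) cube([1475, 48, 99]);
translate([108, 513, 595]) cube([1475, 48, 99]);
translate([60, 108, 595]) cube([48, 405, 99]);
translate([1583, 108, 595]) cube([48, 405, 99]);


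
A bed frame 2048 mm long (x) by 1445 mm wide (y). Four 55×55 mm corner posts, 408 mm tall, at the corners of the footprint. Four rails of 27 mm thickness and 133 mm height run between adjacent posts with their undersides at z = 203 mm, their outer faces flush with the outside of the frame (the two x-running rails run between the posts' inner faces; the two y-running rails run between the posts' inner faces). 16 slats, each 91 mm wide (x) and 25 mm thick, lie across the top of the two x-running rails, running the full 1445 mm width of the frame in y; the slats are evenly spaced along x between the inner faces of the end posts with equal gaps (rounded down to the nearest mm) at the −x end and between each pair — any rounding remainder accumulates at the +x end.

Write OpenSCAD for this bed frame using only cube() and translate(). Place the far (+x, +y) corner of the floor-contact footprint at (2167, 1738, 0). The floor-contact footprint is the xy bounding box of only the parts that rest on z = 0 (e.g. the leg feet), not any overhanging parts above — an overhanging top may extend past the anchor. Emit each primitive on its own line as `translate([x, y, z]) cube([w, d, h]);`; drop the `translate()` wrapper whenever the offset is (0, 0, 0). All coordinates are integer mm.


translate([119, 293, 0]) cube([55, 55, 408]);
translate([119, 1683, 0]) cube([55, 55, 408]);
translate([2112, 293, 0]) cube([55, 55, 408]);
translate([2112, 1683, 0]) cube([55, 55, 408]);
translate([174, 293, 203]) cube([1938, 27, 133]);
translate([174, 1711, 203]) cube([1938, 27, 133]);
translate([119, 348, 203]) cube([27, 1335, 133]);
translate([2140, 348, 203]) cube([27, 1335, 133]);
translate([202, 293, 336]) cube([91, 1445, 25]);
translate([321, 293, 336]) cube([91, 1445, 25]);
translate([440, 293, 336]) cube([91, 1445, 25]);
translate([559, 293, 336]) cube([91, 1445, 25]);
translate([678, 293, 336]) cube([91, 1445, 25]);
translate([797, 293, 336]) cube([91, 1445, 25]);
translate([916, 293, 336]) cube([91, 1445, 25]);
translate([1035, 293, 336]) cube([91, 1445, 25]);
translate([1154, 293, 336]) cube([91, 1445, 25]);
translate([1273, 293, 336]) cube([91, 1445, 25]);
translate([1392, 293, 336]) cube([91, 1445, 25]);
translate([1511, 293, 336]) cube([91, 1445, 25]);
translate([1630, 293, 336]) cube([91, 1445, 25]);
translate([1749, 293, 336]) cube([91, 1445, 25]);
translate([1868, 293, 336]) cube([91, 1445, 25]);
translate([1987, 293, 336]) cube([91, 1445, 25]);


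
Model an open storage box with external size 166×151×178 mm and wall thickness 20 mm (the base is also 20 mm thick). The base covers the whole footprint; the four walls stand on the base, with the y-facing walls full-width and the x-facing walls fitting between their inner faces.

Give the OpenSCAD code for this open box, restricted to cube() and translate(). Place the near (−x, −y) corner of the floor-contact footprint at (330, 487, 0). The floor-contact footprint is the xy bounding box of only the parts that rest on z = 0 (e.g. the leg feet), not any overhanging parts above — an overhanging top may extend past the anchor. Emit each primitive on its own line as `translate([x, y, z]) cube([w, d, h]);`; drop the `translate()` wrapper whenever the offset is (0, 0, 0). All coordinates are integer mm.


translate([330, 487, 0]) cube([166, 151, 20]);
translate([330, 487, 20]) cube([166, 20, 158]);
translate([330, 618, 20]) cube([166, 20, 158]);
translate([330, 507, 20]) cube([20, 111, 158]);
translate([476, 507, 20]) cube([20, 111, 158]);


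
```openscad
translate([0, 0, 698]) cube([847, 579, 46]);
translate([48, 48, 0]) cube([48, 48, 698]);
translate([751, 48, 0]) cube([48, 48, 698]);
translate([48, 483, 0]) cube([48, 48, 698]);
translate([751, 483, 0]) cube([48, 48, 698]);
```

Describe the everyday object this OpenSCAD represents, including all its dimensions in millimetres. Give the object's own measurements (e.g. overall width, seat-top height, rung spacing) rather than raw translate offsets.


A table: top 847 mm (x) × 579 mm (y), 46 mm thick, upper face at z = 744 mm, on four 48×48 mm square legs, each inset 48 mm from the nearest pair of top edges from z = 0 to the bottom of the top.


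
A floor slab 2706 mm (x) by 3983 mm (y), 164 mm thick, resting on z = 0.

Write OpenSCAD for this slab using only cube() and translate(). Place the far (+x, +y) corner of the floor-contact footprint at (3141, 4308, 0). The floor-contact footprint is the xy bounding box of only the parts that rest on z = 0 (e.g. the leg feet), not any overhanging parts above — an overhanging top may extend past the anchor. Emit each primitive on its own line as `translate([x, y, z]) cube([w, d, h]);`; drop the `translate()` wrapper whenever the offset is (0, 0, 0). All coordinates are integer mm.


translate([435, 325, 0]) cube([2706, 3983, 164]);


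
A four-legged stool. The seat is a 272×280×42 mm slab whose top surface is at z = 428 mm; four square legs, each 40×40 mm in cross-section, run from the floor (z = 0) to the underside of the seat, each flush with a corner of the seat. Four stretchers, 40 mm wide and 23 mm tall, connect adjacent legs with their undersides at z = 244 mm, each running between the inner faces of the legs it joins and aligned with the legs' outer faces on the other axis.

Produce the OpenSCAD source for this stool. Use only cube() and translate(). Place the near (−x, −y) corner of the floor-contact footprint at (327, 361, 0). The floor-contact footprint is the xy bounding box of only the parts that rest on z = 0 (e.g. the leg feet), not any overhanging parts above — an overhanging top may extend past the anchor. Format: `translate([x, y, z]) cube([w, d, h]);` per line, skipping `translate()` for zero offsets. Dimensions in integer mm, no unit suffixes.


translate([327, 361, 386]) cube([272, 280, 42]);
translate([327, 361, 0]) cube([40, 40, 386]);
translate([559, 361, 0]) cube([40, 40, 386]);
translate([327, 601, 0]) cube([40, 40, 386]);
translate([559, 601, 0]) cube([40, 40, 386]);
translate([367, 361, 244]) cube([192, 40, 23]);
translate([367, 601, 244]) cube([192, 40, 23]);
translate([327, 401, 244]) cube([40, 200, 23]);
translate([559, 401, 244]) cube([40, 200, 23]);


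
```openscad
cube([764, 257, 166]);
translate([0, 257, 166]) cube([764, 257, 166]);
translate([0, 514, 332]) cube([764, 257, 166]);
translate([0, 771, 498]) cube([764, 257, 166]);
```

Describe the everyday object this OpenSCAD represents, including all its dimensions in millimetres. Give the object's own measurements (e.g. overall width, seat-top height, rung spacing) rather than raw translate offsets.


A straight staircase of 4 solid steps. Each step is 764 mm wide (x), 257 mm deep (y, the going) and 166 mm tall (the rise). The first step rests on the floor; each subsequent step sits one going further in +y and one rise higher in +z, directly behind and above the previous step with no overlap.


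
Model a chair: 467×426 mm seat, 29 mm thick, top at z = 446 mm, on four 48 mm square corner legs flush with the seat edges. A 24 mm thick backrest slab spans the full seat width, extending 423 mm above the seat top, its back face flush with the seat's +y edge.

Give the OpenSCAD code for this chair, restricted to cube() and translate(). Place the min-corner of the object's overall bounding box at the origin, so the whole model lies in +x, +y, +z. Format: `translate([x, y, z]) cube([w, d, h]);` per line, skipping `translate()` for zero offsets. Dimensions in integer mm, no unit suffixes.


translate([0, 0, 417]) cube([467, 426, 29]);
cube([48, 48, 417]);
translate([419, 0, 0]) cube([48, 48, 417]);
translate([0, 378, 0]) cube([48, 48, 417]);
translate([419, 378, 0]) cube([48, 48, 417]);
translate([0, 402, 446]) cube([467, 24, 423]);


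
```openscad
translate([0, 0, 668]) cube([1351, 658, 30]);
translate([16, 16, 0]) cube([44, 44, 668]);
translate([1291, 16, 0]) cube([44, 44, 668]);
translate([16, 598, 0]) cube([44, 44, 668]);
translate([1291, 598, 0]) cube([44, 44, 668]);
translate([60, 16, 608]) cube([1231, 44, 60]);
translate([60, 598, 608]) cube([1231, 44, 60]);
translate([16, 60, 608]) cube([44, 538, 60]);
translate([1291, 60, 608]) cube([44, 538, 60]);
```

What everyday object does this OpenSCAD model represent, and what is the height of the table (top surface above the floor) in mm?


A table. The table height is 698 mm.

A 1351×658×30 slab sits at z = 668 on four 44 mm square posts — a table. The top surface is at 668 + 30 = 698 mm.


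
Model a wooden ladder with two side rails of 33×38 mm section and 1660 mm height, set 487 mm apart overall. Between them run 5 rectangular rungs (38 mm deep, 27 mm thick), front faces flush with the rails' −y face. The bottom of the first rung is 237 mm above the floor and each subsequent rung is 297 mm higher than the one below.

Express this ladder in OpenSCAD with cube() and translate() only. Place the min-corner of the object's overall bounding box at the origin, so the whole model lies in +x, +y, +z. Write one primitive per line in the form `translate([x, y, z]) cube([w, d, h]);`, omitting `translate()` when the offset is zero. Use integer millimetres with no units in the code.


cube([33, 38, 1660]);
translate([454, 0, 0]) cube([33, 38, 1660]);
translate([33, 0, 237]) cube([421, 38, 27]);
translate([33, 0, 534]) cube([421, 38, 27]);
translate([33, 0, 831]) cube([421, 38, 27]);
translate([33, 0, 1128]) cube([421, 38, 27]);
translate([33, 0, 1425]) cube([421, 38, 27]);


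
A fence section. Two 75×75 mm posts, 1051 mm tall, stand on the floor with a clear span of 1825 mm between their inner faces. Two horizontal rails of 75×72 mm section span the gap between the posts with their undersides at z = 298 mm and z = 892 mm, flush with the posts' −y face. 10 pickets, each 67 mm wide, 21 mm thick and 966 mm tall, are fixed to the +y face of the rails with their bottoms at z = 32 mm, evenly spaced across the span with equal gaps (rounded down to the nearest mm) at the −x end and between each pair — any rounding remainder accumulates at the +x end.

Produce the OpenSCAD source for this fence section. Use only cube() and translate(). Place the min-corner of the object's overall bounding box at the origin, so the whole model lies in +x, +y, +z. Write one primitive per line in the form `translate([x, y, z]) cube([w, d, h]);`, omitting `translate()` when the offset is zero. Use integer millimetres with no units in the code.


cube([75, 75, 1051]);
translate([1900, 0, 0]) cube([75, 75, 1051]);
translate([75, 0, 298]) cube([1825, 75, 72]);
translate([75, 0, 892]) cube([1825, 75, 72]);
translate([180, 75, 32]) cube([67, 21, 966]);
translate([352, 75, 32]) cube([67, 21, 966]);
translate([524, 75, 32]) cube([67, 21, 966]);
translate([696, 75, 32]) cube([67, 21, 966]);
translate([868, 75, 32]) cube([67, 21, 966]);
translate([1040, 75, 32]) cube([67, 21, 966]);
translate([1212, 75, 32]) cube([67, 21, 966]);
translate([1384, 75, 32]) cube([67, 21, 966]);
translate([1556, 75, 32]) cube([67, 21, 966]);
translate([1728, 75, 32]) cube([67, 21, 966]);


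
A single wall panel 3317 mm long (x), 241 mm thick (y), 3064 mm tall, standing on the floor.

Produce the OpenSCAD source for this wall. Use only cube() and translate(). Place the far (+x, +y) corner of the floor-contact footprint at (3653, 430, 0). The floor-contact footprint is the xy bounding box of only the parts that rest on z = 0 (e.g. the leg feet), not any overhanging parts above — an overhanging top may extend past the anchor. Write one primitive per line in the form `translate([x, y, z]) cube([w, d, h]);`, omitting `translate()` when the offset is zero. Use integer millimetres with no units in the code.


translate([336, 189, 0]) cube([3317, 241, 3064]);


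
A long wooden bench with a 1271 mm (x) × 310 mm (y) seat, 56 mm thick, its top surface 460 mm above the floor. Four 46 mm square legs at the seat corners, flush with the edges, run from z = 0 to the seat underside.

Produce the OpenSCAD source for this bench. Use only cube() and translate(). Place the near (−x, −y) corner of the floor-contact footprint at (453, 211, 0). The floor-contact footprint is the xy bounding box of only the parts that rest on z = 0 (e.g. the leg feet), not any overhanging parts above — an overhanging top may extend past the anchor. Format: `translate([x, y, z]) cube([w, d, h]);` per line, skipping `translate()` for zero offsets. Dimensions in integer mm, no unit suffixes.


// leg_h = 460 − 56 = 404
translate([453, 211, 404]) cube([1271, 310, 56]);
translate([453, 211, 0]) cube([46, 46, 404]);
translate([453, 475, 0]) cube([46, 46, 404]);
translate([1678, 211, 0]) cube([46, 46, 404]);
translate([1678, 475, 0]) cube([46, 46, 404]);


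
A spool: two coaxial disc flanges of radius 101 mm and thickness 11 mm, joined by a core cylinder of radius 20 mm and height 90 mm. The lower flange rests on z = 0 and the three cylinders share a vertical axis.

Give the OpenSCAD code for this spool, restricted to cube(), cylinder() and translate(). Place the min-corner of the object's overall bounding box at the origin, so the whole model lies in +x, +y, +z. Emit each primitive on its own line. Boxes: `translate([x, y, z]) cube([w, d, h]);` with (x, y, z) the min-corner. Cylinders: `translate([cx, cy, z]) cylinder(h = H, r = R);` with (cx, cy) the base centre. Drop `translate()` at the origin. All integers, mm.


translate([101, 101, 0]) cylinder(h = 11, r = 101);
translate([101, 101, 11]) cylinder(h = 90, r = 20);
translate([101, 101, 101]) cylinder(h = 11, r = 101);


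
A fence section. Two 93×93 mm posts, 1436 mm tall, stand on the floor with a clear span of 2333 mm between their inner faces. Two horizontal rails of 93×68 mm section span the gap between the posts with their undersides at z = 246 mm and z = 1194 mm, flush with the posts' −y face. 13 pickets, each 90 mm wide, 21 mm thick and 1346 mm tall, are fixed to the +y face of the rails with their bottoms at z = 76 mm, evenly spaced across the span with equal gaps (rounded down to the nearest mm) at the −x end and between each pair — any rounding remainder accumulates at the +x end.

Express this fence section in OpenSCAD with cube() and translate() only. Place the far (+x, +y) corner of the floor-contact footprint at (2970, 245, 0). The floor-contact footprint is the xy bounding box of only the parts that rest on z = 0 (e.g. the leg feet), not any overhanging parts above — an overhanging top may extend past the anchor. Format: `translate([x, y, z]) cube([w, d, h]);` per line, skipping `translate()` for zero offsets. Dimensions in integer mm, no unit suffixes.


translate([451, 152, 0]) cube([93, 93, 1436]);
translate([2877, 152, 0]) cube([93, 93, 1436]);
translate([544, 152, 246]) cube([2333, 93, 68]);
translate([544, 152, 1194]) cube([2333, 93, 68]);
translate([627, 245, 76]) cube([90, 21, 1346]);
translate([800, 245, 76]) cube([90, 21, 1346]);
translate([973, 245, 76]) cube([90, 21, 1346]);
translate([1146, 245, 76]) cube([90, 21, 1346]);
translate([1319, 245, 76]) cube([90, 21, 1346]);
translate([1492, 245, 76]) cube([90, 21, 1346]);
translate([1665, 245, 76]) cube([90, 21, 1346]);
translate([1838, 245, 76]) cube([90, 21, 1346]);
translate([2011, 245, 76]) cube([90, 21, 1346]);
translate([2184, 245, 76]) cube([90, 21, 1346]);
translate([2357, 245, 76]) cube([90, 21, 1346]);
translate([2530, 245, 76]) cube([90, 21, 1346]);
translate([2703, 245, 76]) cube([90, 21, 1346]);


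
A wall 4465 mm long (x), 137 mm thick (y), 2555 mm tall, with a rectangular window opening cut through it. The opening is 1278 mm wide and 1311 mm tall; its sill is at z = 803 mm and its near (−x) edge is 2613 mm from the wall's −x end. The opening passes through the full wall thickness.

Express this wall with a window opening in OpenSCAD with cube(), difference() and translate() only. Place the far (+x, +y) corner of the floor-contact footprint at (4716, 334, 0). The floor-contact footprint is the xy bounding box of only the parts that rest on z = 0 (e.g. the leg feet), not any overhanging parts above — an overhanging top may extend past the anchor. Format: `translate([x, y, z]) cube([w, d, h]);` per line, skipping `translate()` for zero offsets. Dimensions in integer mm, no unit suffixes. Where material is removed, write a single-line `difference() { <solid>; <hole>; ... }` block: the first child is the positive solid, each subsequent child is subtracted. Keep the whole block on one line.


difference() { translate([251, 197, 0]) cube([4465, 137, 2555]); translate([2864, 197, 803]) cube([1278, 137, 1311]); }


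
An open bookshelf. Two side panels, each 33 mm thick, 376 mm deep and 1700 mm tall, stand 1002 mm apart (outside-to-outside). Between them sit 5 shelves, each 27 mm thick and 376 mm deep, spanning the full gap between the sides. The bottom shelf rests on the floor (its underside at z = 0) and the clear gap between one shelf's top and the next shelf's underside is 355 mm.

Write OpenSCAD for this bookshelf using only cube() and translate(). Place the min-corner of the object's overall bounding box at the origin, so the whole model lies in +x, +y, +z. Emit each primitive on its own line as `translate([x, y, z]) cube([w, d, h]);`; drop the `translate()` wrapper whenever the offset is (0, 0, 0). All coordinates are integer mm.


cube([33, 376, 1700]);
translate([969, 0, 0]) cube([33, 376, 1700]);
translate([33, 0, 0]) cube([936, 376, 27]);
translate([33, 0, 382]) cube([936, 376, 27]);
translate([33, 0, 764]) cube([936, 376, 27]);
translate([33, 0, 1146]) cube([936, 376, 27]);
translate([33, 0, 1528]) cube([936, 376, 27]);


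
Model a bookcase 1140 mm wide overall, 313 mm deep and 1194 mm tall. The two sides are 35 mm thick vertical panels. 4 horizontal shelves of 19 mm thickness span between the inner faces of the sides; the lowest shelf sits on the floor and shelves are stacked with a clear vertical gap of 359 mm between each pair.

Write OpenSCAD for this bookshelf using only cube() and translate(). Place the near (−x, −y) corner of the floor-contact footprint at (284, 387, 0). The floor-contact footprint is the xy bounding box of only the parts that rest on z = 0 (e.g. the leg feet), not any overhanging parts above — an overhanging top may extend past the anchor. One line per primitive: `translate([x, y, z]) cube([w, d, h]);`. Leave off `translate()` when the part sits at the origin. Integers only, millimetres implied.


translate([284, 387, 0]) cube([35, 313, 1194]);
translate([1389, 387, 0]) cube([35, 313, 1194]);
translate([319, 387, 0]) cube([1070, 313, 19]);
translate([319, 387, 378]) cube([1070, 313, 19]);
translate([319, 387, 756]) cube([1070, 313, 19]);
translate([319, 387, 1134]) cube([1070, 313, 19]);


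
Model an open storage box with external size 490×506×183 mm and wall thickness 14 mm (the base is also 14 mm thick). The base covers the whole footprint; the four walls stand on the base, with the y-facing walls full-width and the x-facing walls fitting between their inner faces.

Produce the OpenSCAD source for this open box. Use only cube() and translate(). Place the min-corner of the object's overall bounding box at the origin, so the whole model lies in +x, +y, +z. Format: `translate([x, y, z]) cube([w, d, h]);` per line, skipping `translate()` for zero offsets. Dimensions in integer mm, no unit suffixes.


cube([490, 506, 14]);
translate([0, 0, 14]) cube([490, 14, 169]);
translate([0, 492, 14]) cube([490, 14, 169]);
translate([0, 14, 14]) cube([14, 478, 169]);
translate([476, 14, 14]) cube([14, 478, 169]);


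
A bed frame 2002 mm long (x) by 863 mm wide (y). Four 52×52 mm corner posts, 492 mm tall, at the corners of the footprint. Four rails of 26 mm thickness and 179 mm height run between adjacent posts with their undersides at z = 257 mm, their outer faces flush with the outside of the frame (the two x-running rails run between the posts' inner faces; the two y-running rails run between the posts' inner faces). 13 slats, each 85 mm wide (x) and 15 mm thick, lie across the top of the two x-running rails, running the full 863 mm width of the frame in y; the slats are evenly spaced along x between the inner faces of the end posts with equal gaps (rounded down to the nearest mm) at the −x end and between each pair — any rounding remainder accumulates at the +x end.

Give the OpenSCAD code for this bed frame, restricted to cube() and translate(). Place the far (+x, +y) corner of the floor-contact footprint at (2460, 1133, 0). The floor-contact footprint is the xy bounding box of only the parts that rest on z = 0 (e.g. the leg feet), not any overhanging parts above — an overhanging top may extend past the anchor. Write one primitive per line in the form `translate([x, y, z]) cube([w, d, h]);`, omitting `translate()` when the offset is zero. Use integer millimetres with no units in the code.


translate([458, 270, 0]) cube([52, 52, 492]);
translate([458, 1081, 0]) cube([52, 52, 492]);
translate([2408, 270, 0]) cube([52, 52, 492]);
translate([2408, 1081, 0]) cube([52, 52, 492]);
translate([510, 270, 257]) cube([1898, 26, 179]);
translate([510, 1107, 257]) cube([1898, 26, 179]);
translate([458, 322, 257]) cube([26, 759, 179]);
translate([2434, 322, 257]) cube([26, 759, 179]);
translate([566, 270, 436]) cube([85, 863, 15]);
translate([707, 270, 436]) cube([85, 863, 15]);
translate([848, 270, 436]) cube([85, 863, 15]);
translate([989, 270, 436]) cube([85, 863, 15]);
translate([1130, 270, 436]) cube([85, 863, 15]);
translate([1271, 270, 436]) cube([85, 863, 15]);
translate([1412, 270, 436]) cube([85, 863, 15]);
translate([1553, 270, 436]) cube([85, 863, 15]);
translate([1694, 270, 436]) cube([85, 863, 15]);
translate([1835, 270, 436]) cube([85, 863, 15]);
translate([1976, 270, 436]) cube([85, 863, 15]);
translate([2117, 270, 436]) cube([85, 863, 15]);
translate([2258, 270, 436]) cube([85, 863, 15]);


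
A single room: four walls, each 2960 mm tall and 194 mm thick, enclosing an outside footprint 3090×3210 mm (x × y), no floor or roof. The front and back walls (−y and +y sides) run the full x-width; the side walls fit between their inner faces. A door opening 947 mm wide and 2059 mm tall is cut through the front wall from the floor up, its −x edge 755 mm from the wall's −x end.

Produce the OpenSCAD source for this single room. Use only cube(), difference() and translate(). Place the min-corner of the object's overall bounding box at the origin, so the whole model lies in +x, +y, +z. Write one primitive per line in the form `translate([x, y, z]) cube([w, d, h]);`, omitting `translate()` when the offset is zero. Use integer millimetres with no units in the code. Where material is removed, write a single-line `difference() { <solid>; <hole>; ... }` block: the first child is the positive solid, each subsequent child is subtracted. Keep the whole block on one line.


difference() { cube([3090, 194, 2960]); translate([755, 0, 0]) cube([947, 194, 2059]); }
translate([0, 3016, 0]) cube([3090, 194, 2960]);
translate([0, 194, 0]) cube([194, 2822, 2960]);
translate([2896, 194, 0]) cube([194, 2822, 2960]);


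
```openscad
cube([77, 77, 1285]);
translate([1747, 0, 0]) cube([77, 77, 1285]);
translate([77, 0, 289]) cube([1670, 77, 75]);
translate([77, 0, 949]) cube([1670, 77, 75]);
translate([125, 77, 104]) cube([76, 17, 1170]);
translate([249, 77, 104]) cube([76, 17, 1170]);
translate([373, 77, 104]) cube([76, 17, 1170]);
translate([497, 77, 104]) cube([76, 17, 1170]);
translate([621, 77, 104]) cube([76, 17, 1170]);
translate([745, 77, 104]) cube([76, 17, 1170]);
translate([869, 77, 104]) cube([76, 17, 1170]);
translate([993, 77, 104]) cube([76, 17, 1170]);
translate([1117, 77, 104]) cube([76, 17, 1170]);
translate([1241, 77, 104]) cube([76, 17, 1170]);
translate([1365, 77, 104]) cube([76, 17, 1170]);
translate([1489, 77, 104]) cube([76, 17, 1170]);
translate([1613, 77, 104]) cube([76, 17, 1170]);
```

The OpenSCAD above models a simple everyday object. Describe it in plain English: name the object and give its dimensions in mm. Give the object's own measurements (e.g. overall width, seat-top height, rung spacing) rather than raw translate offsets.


A fence section. Two 77×77 mm posts, 1285 mm tall, stand on the floor with a clear span of 1670 mm between their inner faces. Two horizontal rails of 77×75 mm section span the gap between the posts with their undersides at z = 289 mm and z = 949 mm, flush with the posts' −y face. 13 pickets, each 76 mm wide, 17 mm thick and 1170 mm tall, are fixed to the +y face of the rails with their bottoms at z = 104 mm, spaced across the span with a 48 mm gap after the −x post and between neighbouring pickets, with 58 mm left before the +x post.


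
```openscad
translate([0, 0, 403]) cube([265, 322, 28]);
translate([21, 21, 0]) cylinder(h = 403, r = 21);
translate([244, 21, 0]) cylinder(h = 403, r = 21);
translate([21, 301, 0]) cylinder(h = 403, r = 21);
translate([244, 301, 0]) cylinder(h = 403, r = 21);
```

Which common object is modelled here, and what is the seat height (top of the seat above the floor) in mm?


A stool. The seat height is 431 mm.

A 265×322×28 slab at z = 403 on four corner cylinders — a stool. The seat top is 403 + 28 = 431 mm.


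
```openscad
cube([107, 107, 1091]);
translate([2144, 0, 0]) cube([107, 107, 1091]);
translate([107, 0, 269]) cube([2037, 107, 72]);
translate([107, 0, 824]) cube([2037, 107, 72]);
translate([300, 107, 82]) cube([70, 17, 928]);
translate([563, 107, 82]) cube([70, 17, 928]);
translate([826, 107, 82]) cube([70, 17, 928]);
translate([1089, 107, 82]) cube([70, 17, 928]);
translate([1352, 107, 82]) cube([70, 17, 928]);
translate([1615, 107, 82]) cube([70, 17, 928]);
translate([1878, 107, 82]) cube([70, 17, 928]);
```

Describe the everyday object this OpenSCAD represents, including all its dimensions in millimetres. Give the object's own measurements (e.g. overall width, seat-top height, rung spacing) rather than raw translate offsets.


A fence section. Two 107×107 mm posts, 1091 mm tall, stand on the floor with a clear span of 2037 mm between their inner faces. Two horizontal rails of 107×72 mm section span the gap between the posts with their undersides at z = 269 mm and z = 824 mm, flush with the posts' −y face. 7 pickets, each 70 mm wide, 17 mm thick and 928 mm tall, are fixed to the +y face of the rails with their bottoms at z = 82 mm, spaced across the span with a 193 mm gap after the −x post and between neighbouring pickets, with 196 mm left before the +x post.


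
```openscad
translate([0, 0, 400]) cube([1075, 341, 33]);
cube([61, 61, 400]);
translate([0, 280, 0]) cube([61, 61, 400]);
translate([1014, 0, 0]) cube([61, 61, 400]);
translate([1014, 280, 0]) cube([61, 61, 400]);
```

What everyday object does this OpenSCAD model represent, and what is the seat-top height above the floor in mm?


A bench. The seat-top height is 433 mm.

A long slab on four corner posts — a bench. The slab sits at z = 400 with thickness 33, so the top is 400 + 33 = 433 mm.


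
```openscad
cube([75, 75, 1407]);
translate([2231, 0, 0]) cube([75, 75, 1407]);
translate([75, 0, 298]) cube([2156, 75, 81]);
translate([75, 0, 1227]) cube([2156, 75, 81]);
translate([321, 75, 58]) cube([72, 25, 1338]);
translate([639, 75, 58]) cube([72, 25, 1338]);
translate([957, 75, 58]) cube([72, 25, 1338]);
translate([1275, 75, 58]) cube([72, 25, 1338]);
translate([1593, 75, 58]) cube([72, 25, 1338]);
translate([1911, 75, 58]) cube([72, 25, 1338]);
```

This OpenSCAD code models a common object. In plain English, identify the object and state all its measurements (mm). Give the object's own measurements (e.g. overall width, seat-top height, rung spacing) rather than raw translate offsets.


A fence section. Two 75×75 mm posts, 1407 mm tall, stand on the floor with a clear span of 2156 mm between their inner faces. Two horizontal rails of 75×81 mm section span the gap between the posts with their undersides at z = 298 mm and z = 1227 mm, flush with the posts' −y face. 6 pickets, each 72 mm wide, 25 mm thick and 1338 mm tall, are fixed to the +y face of the rails with their bottoms at z = 58 mm, spaced across the span with a 246 mm gap after the −x post and between neighbouring pickets, with 248 mm left before the +x post.


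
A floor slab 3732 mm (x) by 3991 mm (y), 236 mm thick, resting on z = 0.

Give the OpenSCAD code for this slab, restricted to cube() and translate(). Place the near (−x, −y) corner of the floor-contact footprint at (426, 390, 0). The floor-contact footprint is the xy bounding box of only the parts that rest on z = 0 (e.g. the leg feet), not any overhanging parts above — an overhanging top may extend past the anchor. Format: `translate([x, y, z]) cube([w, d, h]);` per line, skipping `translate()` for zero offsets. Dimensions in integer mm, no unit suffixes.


translate([426, 390, 0]) cube([3732, 3991, 236]);


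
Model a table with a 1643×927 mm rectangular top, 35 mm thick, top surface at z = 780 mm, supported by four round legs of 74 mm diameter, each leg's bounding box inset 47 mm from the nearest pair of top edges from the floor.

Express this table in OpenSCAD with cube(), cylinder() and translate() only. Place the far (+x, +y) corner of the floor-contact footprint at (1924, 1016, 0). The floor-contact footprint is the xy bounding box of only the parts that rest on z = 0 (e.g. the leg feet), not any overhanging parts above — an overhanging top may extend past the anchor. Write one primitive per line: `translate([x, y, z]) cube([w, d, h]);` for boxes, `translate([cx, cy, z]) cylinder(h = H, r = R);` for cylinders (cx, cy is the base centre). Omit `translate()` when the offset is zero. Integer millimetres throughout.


translate([328, 136, 745]) cube([1643, 927, 35]);
translate([412, 220, 0]) cylinder(h = 745, r = 37);
translate([1887, 220, 0]) cylinder(h = 745, r = 37);
translate([412, 979, 0]) cylinder(h = 745, r = 37);
translate([1887, 979, 0]) cylinder(h = 745, r = 37);


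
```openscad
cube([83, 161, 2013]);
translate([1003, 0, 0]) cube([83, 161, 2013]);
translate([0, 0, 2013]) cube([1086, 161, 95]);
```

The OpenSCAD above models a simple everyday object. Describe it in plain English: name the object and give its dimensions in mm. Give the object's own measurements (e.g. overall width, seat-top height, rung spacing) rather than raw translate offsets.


A door frame. The clear opening is 920 mm wide and 2013 mm high. Two 83 mm wide jambs, 161 mm deep, stand either side of the opening from the floor to the top of the opening. A 95 mm thick head sits across the top of both jambs, spanning the full outside width of the frame.


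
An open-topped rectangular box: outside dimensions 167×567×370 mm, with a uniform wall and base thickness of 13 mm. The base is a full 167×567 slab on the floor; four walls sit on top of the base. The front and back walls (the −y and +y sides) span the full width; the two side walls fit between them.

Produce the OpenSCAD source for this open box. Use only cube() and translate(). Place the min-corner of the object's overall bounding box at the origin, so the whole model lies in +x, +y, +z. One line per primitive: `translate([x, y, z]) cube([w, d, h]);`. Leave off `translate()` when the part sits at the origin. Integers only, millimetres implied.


cube([167, 567, 13]);
translate([0, 0, 13]) cube([167, 13, 357]);
translate([0, 554, 13]) cube([167, 13, 357]);
translate([0, 13, 13]) cube([13, 541, 357]);
translate([154, 13, 13]) cube([13, 541, 357]);


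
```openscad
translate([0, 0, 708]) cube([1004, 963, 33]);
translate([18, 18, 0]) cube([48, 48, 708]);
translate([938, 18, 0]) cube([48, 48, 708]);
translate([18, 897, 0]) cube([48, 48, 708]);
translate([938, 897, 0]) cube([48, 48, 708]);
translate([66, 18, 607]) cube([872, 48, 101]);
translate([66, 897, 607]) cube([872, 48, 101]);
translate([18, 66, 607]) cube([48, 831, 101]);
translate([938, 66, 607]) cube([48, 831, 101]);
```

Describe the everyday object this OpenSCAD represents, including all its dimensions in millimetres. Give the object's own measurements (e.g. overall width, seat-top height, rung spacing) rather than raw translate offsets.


A table: top 1004 mm (x) × 963 mm (y), 33 mm thick, upper face at z = 741 mm, on four 48×48 mm square legs, each inset 18 mm from the nearest pair of top edges from z = 0 to the bottom of the top. Four apron rails, 48 mm thick and 101 mm tall, run between adjacent legs with their top edges flush with the underside of the top and their outer faces flush with the legs' outer faces.
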